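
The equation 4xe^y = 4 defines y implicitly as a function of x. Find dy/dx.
Apply d/dx to both sides, remembering that y depends on x. Each occurrence of y therefore brings in a y' = dy/dx via the chain rule.

With F(x, y) equal to the left-hand side minus the right, differentiate F term by term:
  d/dx[4x·e^(y)] = 4x·y'·e^(y) + 4e^(y)
  d/dx[-4] = 0
Adding these up, d/dx[F] = 0 becomes
  (4e^(y)) + (4x·e^(y))·y' = 0,
so isolating y',
  dy/dx = -(4e^(y))/(4x·e^(y)) = -1/x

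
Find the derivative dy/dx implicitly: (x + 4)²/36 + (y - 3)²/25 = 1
Take d/dx of both sides. Since y is implicitly a function of x, the chain rule attaches a y' = dy/dx factor whenever we differentiate through y.

Set F(x, y) = (left side) − (right side), so the curve is F = 0. Differentiating each term of F:
  d/dx[(x + 4)^2/36] = x/18 + 2/9
  d/dx[(y - 3)^2/25] = 2·y'(y - 3)/25
  d/dx[-1] = 0

Collecting, the y'-free part is the partial derivative in x and the y' coefficient is the partial derivative in y:
  ∂F/∂x = x/18 + 2/9
  ∂F/∂y = 2y/25 - 6/25

so d/dx[F(x, y(x))] = ∂F/∂x + (∂F/∂y)·y' = 0. Rearranging,
  dy/dx = -(∂F/∂x)/(∂F/∂y) = -(x/18 + 2/9)/(2y/25 - 6/25)
        = -((x + 4)/18)/(2(y - 3)/25) = 25(-x - 4)/(36(y - 3))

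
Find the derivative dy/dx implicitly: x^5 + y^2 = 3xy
Differentiate both sides with respect to x, treating y as y(x). By the chain rule, any term containing y contributes a factor of y' = dy/dx when we differentiate it.

Move every term to one side and write the relation as F(x, y) = 0. Term by term,
  d/dx[x^5] = 5x^4
  d/dx[-3xy] = -3x·y' - 3y
  d/dx[y^2] = 2y·y'

The pieces without y' make up ∂F/∂x and the coefficient of y' is ∂F/∂y:
  ∂F/∂x = 5x^4 - 3y,
  ∂F/∂y = -3x + 2y.

Since d/dx[F] = ∂F/∂x + (∂F/∂y)·y' = 0, solve for y':
  (∂F/∂y)·y' = -∂F/∂x
  dy/dx = -(∂F/∂x)/(∂F/∂y) = -(5x^4 - 3y)/(-3x + 2y) = (5x^4 - 3y)/(3x - 2y)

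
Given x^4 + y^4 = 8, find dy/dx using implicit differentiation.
Differentiate the relation implicitly: treat y = y(x) and apply the chain rule, so every y-derivative picks up a y' = dy/dx factor.

With everything moved to the left-hand side, differentiate term by term:
  d/dx[x^4] = 4x^3
  d/dx[y^4] = 4y^3·y'
  d/dx[-8] = 0

Separating the contributions that come from x directly and those that come through y:
  without y':      4x^3
  multiplying y':  4y^3

so (4x^3) + (4y^3)·y' = 0, and therefore
  dy/dx = -(4x^3)/(4y^3) = -x^3/y^3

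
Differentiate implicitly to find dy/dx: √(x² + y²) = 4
Apply d/dx to both sides, remembering that y depends on x. Each occurrence of y therefore brings in a y' = dy/dx via the chain rule.

With F(x, y) equal to the left-hand side minus the right, differentiate F term by term:
  d/dx[√(x^2 + y^2)] = (x + y·y')/√(x^2 + y^2)
  d/dx[-4] = 0
Adding these up, d/dx[F] = 0 becomes
  (x/√(x^2 + y^2)) + (y/√(x^2 + y^2))·y' = 0,
so isolating y',
  dy/dx = -(x/√(x^2 + y^2))/(y/√(x^2 + y^2)) = -x/y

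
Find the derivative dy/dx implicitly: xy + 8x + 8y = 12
Apply d/dx to both sides, remembering that y depends on x. Each occurrence of y therefore brings in a y' = dy/dx via the chain rule.

With F(x, y) equal to the left-hand side minus the right, differentiate F term by term:
  d/dx[xy] = x·y' + y
  d/dx[8x] = 8
  d/dx[8y] = 8·y'
  d/dx[-12] = 0
Adding these up, d/dx[F] = 0 becomes
  (y + 8) + (x + 8)·y' = 0,
so isolating y',
  dy/dx = -(y + 8)/(x + 8) = (-y - 8)/(x + 8)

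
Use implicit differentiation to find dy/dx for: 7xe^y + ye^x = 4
Take d/dx of both sides. Since y is implicitly a function of x, the chain rule attaches a y' = dy/dx factor whenever we differentiate through y.

Set F(x, y) = (left side) − (right side), so the curve is F = 0. Differentiating each term of F:
  d/dx[7x·e^(y)] = 7x·y'·e^(y) + 7e^(y)
  d/dx[y·e^(x)] = y·e^(x) + y'·e^(x)
  d/dx[-4] = 0

Collecting, the y'-free part is the partial derivative in x and the y' coefficient is the partial derivative in y:
  ∂F/∂x = y·e^(x) + 7e^(y)
  ∂F/∂y = 7x·e^(y) + e^(x)

so d/dx[F(x, y(x))] = ∂F/∂x + (∂F/∂y)·y' = 0. Rearranging,
  dy/dx = -(∂F/∂x)/(∂F/∂y) = -(y·e^(x) + 7e^(y))/(7x·e^(y) + e^(x)) = (-y·e^(x) - 7e^(y))/(7x·e^(y) + e^(x))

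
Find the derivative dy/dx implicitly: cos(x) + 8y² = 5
Apply d/dx to both sides, remembering that y depends on x. Each occurrence of y therefore brings in a y' = dy/dx via the chain rule.

With F(x, y) equal to the left-hand side minus the right, differentiate F term by term:
  d/dx[8y^2] = 16y·y'
  d/dx[cos(x)] = -sin(x)
  d/dx[-5] = 0
Adding these up, d/dx[F] = 0 becomes
  (-sin(x)) + (16y)·y' = 0,
so isolating y',
  dy/dx = -(-sin(x))/(16y) = sin(x)/(16y)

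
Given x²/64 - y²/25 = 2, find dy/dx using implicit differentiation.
Take d/dx of both sides. Since y is implicitly a function of x, the chain rule attaches a y' = dy/dx factor whenever we differentiate through y.

Set F(x, y) = (left side) − (right side), so the curve is F = 0. Differentiating each term of F:
  d/dx[x^2/64] = x/32
  d/dx[-y^2/25] = -2y·y'/25
  d/dx[-2] = 0

Collecting, the y'-free part is the partial derivative in x and the y' coefficient is the partial derivative in y:
  ∂F/∂x = x/32
  ∂F/∂y = -2y/25

so d/dx[F(x, y(x))] = ∂F/∂x + (∂F/∂y)·y' = 0. Rearranging,
  dy/dx = -(∂F/∂x)/(∂F/∂y) = -(x/32)/(-2y/25) = 25x/(64y)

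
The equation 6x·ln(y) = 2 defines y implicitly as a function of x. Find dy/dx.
Apply d/dx to both sides, remembering that y depends on x. Each occurrence of y therefore brings in a y' = dy/dx via the chain rule.

With F(x, y) equal to the left-hand side minus the right, differentiate F term by term:
  d/dx[6x·ln(y)] = 6x·y'/y + 6ln(y)
  d/dx[-2] = 0
Adding these up, d/dx[F] = 0 becomes
  (6ln(y)) + (6x/y)·y' = 0,
so isolating y',
  dy/dx = -(6ln(y))/(6x/y) = -y·ln(y)/x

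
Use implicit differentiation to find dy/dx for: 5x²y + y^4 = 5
Apply d/dx to both sides, remembering that y depends on x. Each occurrence of y therefore brings in a y' = dy/dx via the chain rule.

With F(x, y) equal to the left-hand side minus the right, differentiate F term by term:
  d/dx[5x^2y] = 5x^2·y' + 10xy
  d/dx[y^4] = 4y^3·y'
  d/dx[-5] = 0
Adding these up, d/dx[F] = 0 becomes
  (10xy) + (5x^2 + 4y^3)·y' = 0,
so isolating y',
  dy/dx = -(10xy)/(5x^2 + 4y^3) = -10xy/(5x^2 + 4y^3)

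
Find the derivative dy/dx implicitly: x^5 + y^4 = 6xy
Differentiate the relation implicitly: treat y = y(x) and apply the chain rule, so every y-derivative picks up a y' = dy/dx factor.

With everything moved to the left-hand side, differentiate term by term:
  d/dx[x^5] = 5x^4
  d/dx[-6xy] = -6x·y' - 6y
  d/dx[y^4] = 4y^3·y'

Separating the contributions that come from x directly and those that come through y:
  without y':      5x^4 - 6y
  multiplying y':  -6x + 4y^3

so (5x^4 - 6y) + (-6x + 4y^3)·y' = 0, and therefore
  dy/dx = -(5x^4 - 6y)/(-6x + 4y^3) = (5x^4 - 6y)/(2(3x - 2y^3))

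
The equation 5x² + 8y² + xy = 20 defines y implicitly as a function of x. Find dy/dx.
Take d/dx of both sides. Since y is implicitly a function of x, the chain rule attaches a y' = dy/dx factor whenever we differentiate through y.

Set F(x, y) = (left side) − (right side), so the curve is F = 0. Differentiating each term of F:
  d/dx[5x^2] = 10x
  d/dx[xy] = x·y' + y
  d/dx[8y^2] = 16y·y'
  d/dx[-20] = 0

Collecting, the y'-free part is the partial derivative in x and the y' coefficient is the partial derivative in y:
  ∂F/∂x = 10x + y
  ∂F/∂y = x + 16y

so d/dx[F(x, y(x))] = ∂F/∂x + (∂F/∂y)·y' = 0. Rearranging,
  dy/dx = -(∂F/∂x)/(∂F/∂y) = -(10x + y)/(x + 16y) = (-10x - y)/(x + 16y)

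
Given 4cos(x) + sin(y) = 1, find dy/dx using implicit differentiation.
Differentiate the relation implicitly: treat y = y(x) and apply the chain rule, so every y-derivative picks up a y' = dy/dx factor.

With everything moved to the left-hand side, differentiate term by term:
  d/dx[sin(y)] = y'·cos(y)
  d/dx[4cos(x)] = -4sin(x)
  d/dx[-1] = 0

Separating the contributions that come from x directly and those that come through y:
  without y':      -4sin(x)
  multiplying y':  cos(y)

so (-4sin(x)) + (cos(y))·y' = 0, and therefore
  dy/dx = -(-4sin(x))/(cos(y)) = 4sin(x)/cos(y)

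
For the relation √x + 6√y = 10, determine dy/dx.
Differentiate the relation implicitly: treat y = y(x) and apply the chain rule, so every y-derivative picks up a y' = dy/dx factor.

With everything moved to the left-hand side, differentiate term by term:
  d/dx[√(x)] = 1/(2√(x))
  d/dx[6√(y)] = 3·y'/√(y)
  d/dx[-10] = 0

Separating the contributions that come from x directly and those that come through y:
  without y':      1/(2√(x))
  multiplying y':  3/√(y)

so (1/(2√(x))) + (3/√(y))·y' = 0, and therefore
  dy/dx = -(1/(2√(x)))/(3/√(y)) = -√(y)/(6√(x))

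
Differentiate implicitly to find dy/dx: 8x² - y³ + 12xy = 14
Differentiate the relation implicitly: treat y = y(x) and apply the chain rule, so every y-derivative picks up a y' = dy/dx factor.

With everything moved to the left-hand side, differentiate term by term:
  d/dx[8x^2] = 16x
  d/dx[12xy] = 12x·y' + 12y
  d/dx[-y^3] = -3y^2·y'
  d/dx[-14] = 0

Separating the contributions that come from x directly and those that come through y:
  without y':      16x + 12y
  multiplying y':  12x - 3y^2

so (16x + 12y) + (12x - 3y^2)·y' = 0, and therefore
  dy/dx = -(16x + 12y)/(12x - 3y^2) = 4(-4x - 3y)/(3(4x - y^2))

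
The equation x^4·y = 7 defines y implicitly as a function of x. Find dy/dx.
Take d/dx of both sides. Since y is implicitly a function of x, the chain rule attaches a y' = dy/dx factor whenever we differentiate through y.

Set F(x, y) = (left side) − (right side), so the curve is F = 0. Differentiating each term of F:
  d/dx[x^4y] = x^4·y' + 4x^3y
  d/dx[-7] = 0

Collecting, the y'-free part is the partial derivative in x and the y' coefficient is the partial derivative in y:
  ∂F/∂x = 4x^3y
  ∂F/∂y = x^4

so d/dx[F(x, y(x))] = ∂F/∂x + (∂F/∂y)·y' = 0. Rearranging,
  dy/dx = -(∂F/∂x)/(∂F/∂y) = -(4x^3y)/(x^4) = -4y/x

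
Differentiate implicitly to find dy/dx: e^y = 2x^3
Differentiate both sides with respect to x, treating y as y(x). By the chain rule, any term containing y contributes a factor of y' = dy/dx when we differentiate it.

Move every term to one side and write the relation as F(x, y) = 0. Term by term,
  d/dx[-2x^3] = -6x^2
  d/dx[e^(y)] = y'·e^(y)

The pieces without y' make up ∂F/∂x and the coefficient of y' is ∂F/∂y:
  ∂F/∂x = -6x^2,
  ∂F/∂y = e^(y).

Since d/dx[F] = ∂F/∂x + (∂F/∂y)·y' = 0, solve for y':
  (∂F/∂y)·y' = -∂F/∂x
  dy/dx = -(∂F/∂x)/(∂F/∂y) = -(-6x^2)/(e^(y)) = 6x^2e^(-y)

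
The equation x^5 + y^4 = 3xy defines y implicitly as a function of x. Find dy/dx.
Differentiate both sides with respect to x, treating y as y(x). By the chain rule, any term containing y contributes a factor of y' = dy/dx when we differentiate it.

Move every term to one side and write the relation as F(x, y) = 0. Term by term,
  d/dx[x^5] = 5x^4
  d/dx[-3xy] = -3x·y' - 3y
  d/dx[y^4] = 4y^3·y'

The pieces without y' make up ∂F/∂x and the coefficient of y' is ∂F/∂y:
  ∂F/∂x = 5x^4 - 3y,
  ∂F/∂y = -3x + 4y^3.

Since d/dx[F] = ∂F/∂x + (∂F/∂y)·y' = 0, solve for y':
  (∂F/∂y)·y' = -∂F/∂x
  dy/dx = -(∂F/∂x)/(∂F/∂y) = -(5x^4 - 3y)/(-3x + 4y^3) = (5x^4 - 3y)/(3x - 4y^3)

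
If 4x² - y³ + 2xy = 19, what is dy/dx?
Take d/dx of both sides. Since y is implicitly a function of x, the chain rule attaches a y' = dy/dx factor whenever we differentiate through y.

Set F(x, y) = (left side) − (right side), so the curve is F = 0. Differentiating each term of F:
  d/dx[4x^2] = 8x
  d/dx[2xy] = 2x·y' + 2y
  d/dx[-y^3] = -3y^2·y'
  d/dx[-19] = 0

Collecting, the y'-free part is the partial derivative in x and the y' coefficient is the partial derivative in y:
  ∂F/∂x = 8x + 2y
  ∂F/∂y = 2x - 3y^2

so d/dx[F(x, y(x))] = ∂F/∂x + (∂F/∂y)·y' = 0. Rearranging,
  dy/dx = -(∂F/∂x)/(∂F/∂y) = -(8x + 2y)/(2x - 3y^2) = 2(-4x - y)/(2x - 3y^2)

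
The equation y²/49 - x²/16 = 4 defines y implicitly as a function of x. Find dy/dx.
Differentiate the relation implicitly: treat y = y(x) and apply the chain rule, so every y-derivative picks up a y' = dy/dx factor.

With everything moved to the left-hand side, differentiate term by term:
  d/dx[-x^2/16] = -x/8
  d/dx[y^2/49] = 2y·y'/49
  d/dx[-4] = 0

Separating the contributions that come from x directly and those that come through y:
  without y':      -x/8
  multiplying y':  2y/49

so (-x/8) + (2y/49)·y' = 0, and therefore
  dy/dx = -(-x/8)/(2y/49) = 49x/(16y)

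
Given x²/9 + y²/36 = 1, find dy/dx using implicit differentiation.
Apply d/dx to both sides, remembering that y depends on x. Each occurrence of y therefore brings in a y' = dy/dx via the chain rule.

With F(x, y) equal to the left-hand side minus the right, differentiate F term by term:
  d/dx[x^2/9] = 2x/9
  d/dx[y^2/36] = y·y'/18
  d/dx[-1] = 0
Adding these up, d/dx[F] = 0 becomes
  (2x/9) + (y/18)·y' = 0,
so isolating y',
  dy/dx = -(2x/9)/(y/18) = -4x/y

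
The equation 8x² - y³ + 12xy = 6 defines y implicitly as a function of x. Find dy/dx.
Differentiate both sides with respect to x, treating y as y(x). By the chain rule, any term containing y contributes a factor of y' = dy/dx when we differentiate it.

Move every term to one side and write the relation as F(x, y) = 0. Term by term,
  d/dx[8x^2] = 16x
  d/dx[12xy] = 12x·y' + 12y
  d/dx[-y^3] = -3y^2·y'
  d/dx[-6] = 0

The pieces without y' make up ∂F/∂x and the coefficient of y' is ∂F/∂y:
  ∂F/∂x = 16x + 12y,
  ∂F/∂y = 12x - 3y^2.

Since d/dx[F] = ∂F/∂x + (∂F/∂y)·y' = 0, solve for y':
  (∂F/∂y)·y' = -∂F/∂x
  dy/dx = -(∂F/∂x)/(∂F/∂y) = -(16x + 12y)/(12x - 3y^2) = 4(-4x - 3y)/(3(4x - y^2))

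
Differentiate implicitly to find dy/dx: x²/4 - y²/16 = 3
Apply d/dx to both sides, remembering that y depends on x. Each occurrence of y therefore brings in a y' = dy/dx via the chain rule.

With F(x, y) equal to the left-hand side minus the right, differentiate F term by term:
  d/dx[x^2/4] = x/2
  d/dx[-y^2/16] = -y·y'/8
  d/dx[-3] = 0
Adding these up, d/dx[F] = 0 becomes
  (x/2) + (-y/8)·y' = 0,
so isolating y',
  dy/dx = -(x/2)/(-y/8) = 4x/y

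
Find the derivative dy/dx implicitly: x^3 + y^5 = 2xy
Differentiate the relation implicitly: treat y = y(x) and apply the chain rule, so every y-derivative picks up a y' = dy/dx factor.

With everything moved to the left-hand side, differentiate term by term:
  d/dx[x^3] = 3x^2
  d/dx[-2xy] = -2x·y' - 2y
  d/dx[y^5] = 5y^4·y'

Separating the contributions that come from x directly and those that come through y:
  without y':      3x^2 - 2y
  multiplying y':  -2x + 5y^4

so (3x^2 - 2y) + (-2x + 5y^4)·y' = 0, and therefore
  dy/dx = -(3x^2 - 2y)/(-2x + 5y^4) = (3x^2 - 2y)/(2x - 5y^4)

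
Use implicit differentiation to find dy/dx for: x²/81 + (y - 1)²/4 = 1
Differentiate both sides with respect to x, treating y as y(x). By the chain rule, any term containing y contributes a factor of y' = dy/dx when we differentiate it.

Move every term to one side and write the relation as F(x, y) = 0. Term by term,
  d/dx[x^2/81] = 2x/81
  d/dx[(y - 1)^2/4] = y'(y - 1)/2
  d/dx[-1] = 0

The pieces without y' make up ∂F/∂x and the coefficient of y' is ∂F/∂y:
  ∂F/∂x = 2x/81,
  ∂F/∂y = y/2 - 1/2.

Since d/dx[F] = ∂F/∂x + (∂F/∂y)·y' = 0, solve for y':
  (∂F/∂y)·y' = -∂F/∂x
  dy/dx = -(∂F/∂x)/(∂F/∂y) = -(2x/81)/(y/2 - 1/2)
        = -(2x/81)/((y - 1)/2) = -4x/(81y - 81)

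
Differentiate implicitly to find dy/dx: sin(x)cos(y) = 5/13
Apply d/dx to both sides, remembering that y depends on x. Each occurrence of y therefore brings in a y' = dy/dx via the chain rule.

With F(x, y) equal to the left-hand side minus the right, differentiate F term by term:
  d/dx[sin(x)·cos(y)] = -y'·sin(x)·sin(y) + cos(x)·cos(y)
  d/dx[-5/13] = 0
Adding these up, d/dx[F] = 0 becomes
  (cos(x)·cos(y)) + (-sin(x)·sin(y))·y' = 0,
so isolating y',
  dy/dx = -(cos(x)·cos(y))/(-sin(x)·sin(y)) = 1/(tan(x)·tan(y))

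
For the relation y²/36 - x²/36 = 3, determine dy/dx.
Apply d/dx to both sides, remembering that y depends on x. Each occurrence of y therefore brings in a y' = dy/dx via the chain rule.

With F(x, y) equal to the left-hand side minus the right, differentiate F term by term:
  d/dx[-x^2/36] = -x/18
  d/dx[y^2/36] = y·y'/18
  d/dx[-3] = 0
Adding these up, d/dx[F] = 0 becomes
  (-x/18) + (y/18)·y' = 0,
so isolating y',
  dy/dx = -(-x/18)/(y/18) = x/y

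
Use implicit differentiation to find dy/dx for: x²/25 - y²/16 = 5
Apply d/dx to both sides, remembering that y depends on x. Each occurrence of y therefore brings in a y' = dy/dx via the chain rule.

With F(x, y) equal to the left-hand side minus the right, differentiate F term by term:
  d/dx[x^2/25] = 2x/25
  d/dx[-y^2/16] = -y·y'/8
  d/dx[-5] = 0
Adding these up, d/dx[F] = 0 becomes
  (2x/25) + (-y/8)·y' = 0,
so isolating y',
  dy/dx = -(2x/25)/(-y/8) = 16x/(25y)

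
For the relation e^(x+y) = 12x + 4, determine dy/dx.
Take d/dx of both sides. Since y is implicitly a function of x, the chain rule attaches a y' = dy/dx factor whenever we differentiate through y.

Set F(x, y) = (left side) − (right side), so the curve is F = 0. Differentiating each term of F:
  d/dx[-12x] = -12
  d/dx[e^(x + y)] = (y' + 1)·e^(x + y)
  d/dx[-4] = 0

Collecting, the y'-free part is the partial derivative in x and the y' coefficient is the partial derivative in y:
  ∂F/∂x = e^(x + y) - 12
  ∂F/∂y = e^(x + y)

so d/dx[F(x, y(x))] = ∂F/∂x + (∂F/∂y)·y' = 0. Rearranging,
  dy/dx = -(∂F/∂x)/(∂F/∂y) = -(e^(x + y) - 12)/(e^(x + y)) = 12e^(-x - y) - 1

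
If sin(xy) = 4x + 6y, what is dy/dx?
Apply d/dx to both sides, remembering that y depends on x. Each occurrence of y therefore brings in a y' = dy/dx via the chain rule.

With F(x, y) equal to the left-hand side minus the right, differentiate F term by term:
  d/dx[-4x] = -4
  d/dx[-6y] = -6·y'
  d/dx[sin(xy)] = (x·y' + y)·cos(xy)
Adding these up, d/dx[F] = 0 becomes
  (y·cos(xy) - 4) + (x·cos(xy) - 6)·y' = 0,
so isolating y',
  dy/dx = -(y·cos(xy) - 4)/(x·cos(xy) - 6) = (-y·cos(xy) + 4)/(x·cos(xy) - 6)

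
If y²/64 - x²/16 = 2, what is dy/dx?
Take d/dx of both sides. Since y is implicitly a function of x, the chain rule attaches a y' = dy/dx factor whenever we differentiate through y.

Set F(x, y) = (left side) − (right side), so the curve is F = 0. Differentiating each term of F:
  d/dx[-x^2/16] = -x/8
  d/dx[y^2/64] = y·y'/32
  d/dx[-2] = 0

Collecting, the y'-free part is the partial derivative in x and the y' coefficient is the partial derivative in y:
  ∂F/∂x = -x/8
  ∂F/∂y = y/32

so d/dx[F(x, y(x))] = ∂F/∂x + (∂F/∂y)·y' = 0. Rearranging,
  dy/dx = -(∂F/∂x)/(∂F/∂y) = -(-x/8)/(y/32) = 4x/y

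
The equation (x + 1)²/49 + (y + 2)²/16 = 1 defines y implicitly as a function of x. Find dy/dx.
Apply d/dx to both sides, remembering that y depends on x. Each occurrence of y therefore brings in a y' = dy/dx via the chain rule.

With F(x, y) equal to the left-hand side minus the right, differentiate F term by term:
  d/dx[(x + 1)^2/49] = 2x/49 + 2/49
  d/dx[(y + 2)^2/16] = y'(y + 2)/8
  d/dx[-1] = 0
Adding these up, d/dx[F] = 0 becomes
  (2x/49 + 2/49) + (y/8 + 1/4)·y' = 0,
so isolating y',
  dy/dx = -(2x/49 + 2/49)/(y/8 + 1/4)
        = -(2(x + 1)/49)/((y + 2)/8) = 16(-x - 1)/(49(y + 2))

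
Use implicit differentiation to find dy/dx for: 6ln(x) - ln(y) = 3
Differentiate the relation implicitly: treat y = y(x) and apply the chain rule, so every y-derivative picks up a y' = dy/dx factor.

With everything moved to the left-hand side, differentiate term by term:
  d/dx[6ln(x)] = 6/x
  d/dx[-ln(y)] = -y'/y
  d/dx[-3] = 0

Separating the contributions that come from x directly and those that come through y:
  without y':      6/x
  multiplying y':  -1/y

so (6/x) + (-1/y)·y' = 0, and therefore
  dy/dx = -(6/x)/(-1/y) = 6y/x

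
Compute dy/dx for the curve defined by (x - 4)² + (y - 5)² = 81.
Apply d/dx to both sides, remembering that y depends on x. Each occurrence of y therefore brings in a y' = dy/dx via the chain rule.

With F(x, y) equal to the left-hand side minus the right, differentiate F term by term:
  d/dx[(x - 4)^2] = 2x - 8
  d/dx[(y - 5)^2] = 2·y'(y - 5)
  d/dx[-81] = 0
Adding these up, d/dx[F] = 0 becomes
  (2x - 8) + (2y - 10)·y' = 0,
so isolating y',
  dy/dx = -(2x - 8)/(2y - 10) = (4 - x)/(y - 5)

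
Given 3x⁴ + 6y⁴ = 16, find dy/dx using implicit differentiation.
Apply d/dx to both sides, remembering that y depends on x. Each occurrence of y therefore brings in a y' = dy/dx via the chain rule.

With F(x, y) equal to the left-hand side minus the right, differentiate F term by term:
  d/dx[3x^4] = 12x^3
  d/dx[6y^4] = 24y^3·y'
  d/dx[-16] = 0
Adding these up, d/dx[F] = 0 becomes
  (12x^3) + (24y^3)·y' = 0,
so isolating y',
  dy/dx = -(12x^3)/(24y^3) = -x^3/(2y^3)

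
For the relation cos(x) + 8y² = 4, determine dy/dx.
Differentiate the relation implicitly: treat y = y(x) and apply the chain rule, so every y-derivative picks up a y' = dy/dx factor.

With everything moved to the left-hand side, differentiate term by term:
  d/dx[8y^2] = 16y·y'
  d/dx[cos(x)] = -sin(x)
  d/dx[-4] = 0

Separating the contributions that come from x directly and those that come through y:
  without y':      -sin(x)
  multiplying y':  16y

so (-sin(x)) + (16y)·y' = 0, and therefore
  dy/dx = -(-sin(x))/(16y) = sin(x)/(16y)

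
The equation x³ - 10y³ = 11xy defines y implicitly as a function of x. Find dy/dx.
Take d/dx of both sides. Since y is implicitly a function of x, the chain rule attaches a y' = dy/dx factor whenever we differentiate through y.

Set F(x, y) = (left side) − (right side), so the curve is F = 0. Differentiating each term of F:
  d/dx[x^3] = 3x^2
  d/dx[-11xy] = -11x·y' - 11y
  d/dx[-10y^3] = -30y^2·y'

Collecting, the y'-free part is the partial derivative in x and the y' coefficient is the partial derivative in y:
  ∂F/∂x = 3x^2 - 11y
  ∂F/∂y = -11x - 30y^2

so d/dx[F(x, y(x))] = ∂F/∂x + (∂F/∂y)·y' = 0. Rearranging,
  dy/dx = -(∂F/∂x)/(∂F/∂y) = -(3x^2 - 11y)/(-11x - 30y^2) = (3x^2 - 11y)/(11x + 30y^2)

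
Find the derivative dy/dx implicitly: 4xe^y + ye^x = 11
Differentiate both sides with respect to x, treating y as y(x). By the chain rule, any term containing y contributes a factor of y' = dy/dx when we differentiate it.

Move every term to one side and write the relation as F(x, y) = 0. Term by term,
  d/dx[4x·e^(y)] = 4x·y'·e^(y) + 4e^(y)
  d/dx[y·e^(x)] = y·e^(x) + y'·e^(x)
  d/dx[-11] = 0

The pieces without y' make up ∂F/∂x and the coefficient of y' is ∂F/∂y:
  ∂F/∂x = y·e^(x) + 4e^(y),
  ∂F/∂y = 4x·e^(y) + e^(x).

Since d/dx[F] = ∂F/∂x + (∂F/∂y)·y' = 0, solve for y':
  (∂F/∂y)·y' = -∂F/∂x
  dy/dx = -(∂F/∂x)/(∂F/∂y) = -(y·e^(x) + 4e^(y))/(4x·e^(y) + e^(x)) = (-y·e^(x) - 4e^(y))/(4x·e^(y) + e^(x))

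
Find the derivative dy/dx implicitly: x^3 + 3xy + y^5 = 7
Differentiate both sides with respect to x, treating y as y(x). By the chain rule, any term containing y contributes a factor of y' = dy/dx when we differentiate it.

Move every term to one side and write the relation as F(x, y) = 0. Term by term,
  d/dx[x^3] = 3x^2
  d/dx[3xy] = 3x·y' + 3y
  d/dx[y^5] = 5y^4·y'
  d/dx[-7] = 0

The pieces without y' make up ∂F/∂x and the coefficient of y' is ∂F/∂y:
  ∂F/∂x = 3x^2 + 3y,
  ∂F/∂y = 3x + 5y^4.

Since d/dx[F] = ∂F/∂x + (∂F/∂y)·y' = 0, solve for y':
  (∂F/∂y)·y' = -∂F/∂x
  dy/dx = -(∂F/∂x)/(∂F/∂y) = -(3x^2 + 3y)/(3x + 5y^4) = 3(-x^2 - y)/(3x + 5y^4)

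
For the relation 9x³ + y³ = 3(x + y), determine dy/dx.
Differentiate both sides with respect to x, treating y as y(x). By the chain rule, any term containing y contributes a factor of y' = dy/dx when we differentiate it.

Move every term to one side and write the relation as F(x, y) = 0. Term by term,
  d/dx[9x^3] = 27x^2
  d/dx[-3x] = -3
  d/dx[y^3] = 3y^2·y'
  d/dx[-3y] = -3·y'

The pieces without y' make up ∂F/∂x and the coefficient of y' is ∂F/∂y:
  ∂F/∂x = 27x^2 - 3,
  ∂F/∂y = 3y^2 - 3.

Since d/dx[F] = ∂F/∂x + (∂F/∂y)·y' = 0, solve for y':
  (∂F/∂y)·y' = -∂F/∂x
  dy/dx = -(∂F/∂x)/(∂F/∂y) = -(27x^2 - 3)/(3y^2 - 3) = (1 - 9x^2)/(y^2 - 1)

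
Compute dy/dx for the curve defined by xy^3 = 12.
Differentiate the relation implicitly: treat y = y(x) and apply the chain rule, so every y-derivative picks up a y' = dy/dx factor.

With everything moved to the left-hand side, differentiate term by term:
  d/dx[xy^3] = 3xy^2·y' + y^3
  d/dx[-12] = 0

Separating the contributions that come from x directly and those that come through y:
  without y':      y^3
  multiplying y':  3xy^2

so (y^3) + (3xy^2)·y' = 0, and therefore
  dy/dx = -(y^3)/(3xy^2) = -y/(3x)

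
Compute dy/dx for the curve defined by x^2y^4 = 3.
Differentiate both sides with respect to x, treating y as y(x). By the chain rule, any term containing y contributes a factor of y' = dy/dx when we differentiate it.

Move every term to one side and write the relation as F(x, y) = 0. Term by term,
  d/dx[x^2y^4] = 4x^2y^3·y' + 2xy^4
  d/dx[-3] = 0

The pieces without y' make up ∂F/∂x and the coefficient of y' is ∂F/∂y:
  ∂F/∂x = 2xy^4,
  ∂F/∂y = 4x^2y^3.

Since d/dx[F] = ∂F/∂x + (∂F/∂y)·y' = 0, solve for y':
  (∂F/∂y)·y' = -∂F/∂x
  dy/dx = -(∂F/∂x)/(∂F/∂y) = -(2xy^4)/(4x^2y^3) = -y/(2x)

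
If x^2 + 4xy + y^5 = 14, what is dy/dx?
Differentiate both sides with respect to x, treating y as y(x). By the chain rule, any term containing y contributes a factor of y' = dy/dx when we differentiate it.

Move every term to one side and write the relation as F(x, y) = 0. Term by term,
  d/dx[x^2] = 2x
  d/dx[4xy] = 4x·y' + 4y
  d/dx[y^5] = 5y^4·y'
  d/dx[-14] = 0

The pieces without y' make up ∂F/∂x and the coefficient of y' is ∂F/∂y:
  ∂F/∂x = 2x + 4y,
  ∂F/∂y = 4x + 5y^4.

Since d/dx[F] = ∂F/∂x + (∂F/∂y)·y' = 0, solve for y':
  (∂F/∂y)·y' = -∂F/∂x
  dy/dx = -(∂F/∂x)/(∂F/∂y) = -(2x + 4y)/(4x + 5y^4) = 2(-x - 2y)/(4x + 5y^4)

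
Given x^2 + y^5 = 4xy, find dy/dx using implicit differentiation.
Apply d/dx to both sides, remembering that y depends on x. Each occurrence of y therefore brings in a y' = dy/dx via the chain rule.

With F(x, y) equal to the left-hand side minus the right, differentiate F term by term:
  d/dx[x^2] = 2x
  d/dx[-4xy] = -4x·y' - 4y
  d/dx[y^5] = 5y^4·y'
Adding these up, d/dx[F] = 0 becomes
  (2x - 4y) + (-4x + 5y^4)·y' = 0,
so isolating y',
  dy/dx = -(2x - 4y)/(-4x + 5y^4) = 2(x - 2y)/(4x - 5y^4)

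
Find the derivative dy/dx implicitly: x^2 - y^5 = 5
Apply d/dx to both sides, remembering that y depends on x. Each occurrence of y therefore brings in a y' = dy/dx via the chain rule.

With F(x, y) equal to the left-hand side minus the right, differentiate F term by term:
  d/dx[x^2] = 2x
  d/dx[-y^5] = -5y^4·y'
  d/dx[-5] = 0
Adding these up, d/dx[F] = 0 becomes
  (2x) + (-5y^4)·y' = 0,
so isolating y',
  dy/dx = -(2x)/(-5y^4) = 2x/(5y^4)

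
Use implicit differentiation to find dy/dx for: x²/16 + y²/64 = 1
Differentiate the relation implicitly: treat y = y(x) and apply the chain rule, so every y-derivative picks up a y' = dy/dx factor.

With everything moved to the left-hand side, differentiate term by term:
  d/dx[x^2/16] = x/8
  d/dx[y^2/64] = y·y'/32
  d/dx[-1] = 0

Separating the contributions that come from x directly and those that come through y:
  without y':      x/8
  multiplying y':  y/32

so (x/8) + (y/32)·y' = 0, and therefore
  dy/dx = -(x/8)/(y/32) = -4x/y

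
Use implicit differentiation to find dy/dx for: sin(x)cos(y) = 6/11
Take d/dx of both sides. Since y is implicitly a function of x, the chain rule attaches a y' = dy/dx factor whenever we differentiate through y.

Set F(x, y) = (left side) − (right side), so the curve is F = 0. Differentiating each term of F:
  d/dx[sin(x)·cos(y)] = -y'·sin(x)·sin(y) + cos(x)·cos(y)
  d/dx[-6/11] = 0

Collecting, the y'-free part is the partial derivative in x and the y' coefficient is the partial derivative in y:
  ∂F/∂x = cos(x)·cos(y)
  ∂F/∂y = -sin(x)·sin(y)

so d/dx[F(x, y(x))] = ∂F/∂x + (∂F/∂y)·y' = 0. Rearranging,
  dy/dx = -(∂F/∂x)/(∂F/∂y) = -(cos(x)·cos(y))/(-sin(x)·sin(y)) = 1/(tan(x)·tan(y))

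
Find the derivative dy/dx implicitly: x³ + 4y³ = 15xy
Apply d/dx to both sides, remembering that y depends on x. Each occurrence of y therefore brings in a y' = dy/dx via the chain rule.

With F(x, y) equal to the left-hand side minus the right, differentiate F term by term:
  d/dx[x^3] = 3x^2
  d/dx[-15xy] = -15x·y' - 15y
  d/dx[4y^3] = 12y^2·y'
Adding these up, d/dx[F] = 0 becomes
  (3x^2 - 15y) + (-15x + 12y^2)·y' = 0,
so isolating y',
  dy/dx = -(3x^2 - 15y)/(-15x + 12y^2) = (x^2 - 5y)/(5x - 4y^2)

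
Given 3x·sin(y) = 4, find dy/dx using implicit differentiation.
Differentiate the relation implicitly: treat y = y(x) and apply the chain rule, so every y-derivative picks up a y' = dy/dx factor.

With everything moved to the left-hand side, differentiate term by term:
  d/dx[3x·sin(y)] = 3x·y'·cos(y) + 3sin(y)
  d/dx[-4] = 0

Separating the contributions that come from x directly and those that come through y:
  without y':      3sin(y)
  multiplying y':  3x·cos(y)

so (3sin(y)) + (3x·cos(y))·y' = 0, and therefore
  dy/dx = -(3sin(y))/(3x·cos(y)) = -tan(y)/x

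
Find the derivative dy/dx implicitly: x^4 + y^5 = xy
Differentiate the relation implicitly: treat y = y(x) and apply the chain rule, so every y-derivative picks up a y' = dy/dx factor.

With everything moved to the left-hand side, differentiate term by term:
  d/dx[x^4] = 4x^3
  d/dx[-xy] = -x·y' - y
  d/dx[y^5] = 5y^4·y'

Separating the contributions that come from x directly and those that come through y:
  without y':      4x^3 - y
  multiplying y':  -x + 5y^4

so (4x^3 - y) + (-x + 5y^4)·y' = 0, and therefore
  dy/dx = -(4x^3 - y)/(-x + 5y^4) = (4x^3 - y)/(x - 5y^4)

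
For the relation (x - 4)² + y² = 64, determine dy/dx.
Differentiate the relation implicitly: treat y = y(x) and apply the chain rule, so every y-derivative picks up a y' = dy/dx factor.

With everything moved to the left-hand side, differentiate term by term:
  d/dx[y^2] = 2y·y'
  d/dx[(x - 4)^2] = 2x - 8
  d/dx[-64] = 0

Separating the contributions that come from x directly and those that come through y:
  without y':      2x - 8
  multiplying y':  2y

so (2x - 8) + (2y)·y' = 0, and therefore
  dy/dx = -(2x - 8)/(2y) = (4 - x)/y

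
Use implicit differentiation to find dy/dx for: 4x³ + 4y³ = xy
Take d/dx of both sides. Since y is implicitly a function of x, the chain rule attaches a y' = dy/dx factor whenever we differentiate through y.

Set F(x, y) = (left side) − (right side), so the curve is F = 0. Differentiating each term of F:
  d/dx[4x^3] = 12x^2
  d/dx[-xy] = -x·y' - y
  d/dx[4y^3] = 12y^2·y'

Collecting, the y'-free part is the partial derivative in x and the y' coefficient is the partial derivative in y:
  ∂F/∂x = 12x^2 - y
  ∂F/∂y = -x + 12y^2

so d/dx[F(x, y(x))] = ∂F/∂x + (∂F/∂y)·y' = 0. Rearranging,
  dy/dx = -(∂F/∂x)/(∂F/∂y) = -(12x^2 - y)/(-x + 12y^2) = (12x^2 - y)/(x - 12y^2)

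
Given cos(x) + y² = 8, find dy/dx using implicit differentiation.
Apply d/dx to both sides, remembering that y depends on x. Each occurrence of y therefore brings in a y' = dy/dx via the chain rule.

With F(x, y) equal to the left-hand side minus the right, differentiate F term by term:
  d/dx[y^2] = 2y·y'
  d/dx[cos(x)] = -sin(x)
  d/dx[-8] = 0
Adding these up, d/dx[F] = 0 becomes
  (-sin(x)) + (2y)·y' = 0,
so isolating y',
  dy/dx = -(-sin(x))/(2y) = sin(x)/(2y)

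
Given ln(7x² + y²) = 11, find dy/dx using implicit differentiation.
Differentiate the relation implicitly: treat y = y(x) and apply the chain rule, so every y-derivative picks up a y' = dy/dx factor.

With everything moved to the left-hand side, differentiate term by term:
  d/dx[ln(7x^2 + y^2)] = (14x + 2y·y')/(7x^2 + y^2)
  d/dx[-11] = 0

Separating the contributions that come from x directly and those that come through y:
  without y':      14x/(7x^2 + y^2)
  multiplying y':  2y/(7x^2 + y^2)

so (14x/(7x^2 + y^2)) + (2y/(7x^2 + y^2))·y' = 0, and therefore
  dy/dx = -(14x/(7x^2 + y^2))/(2y/(7x^2 + y^2)) = -7x/y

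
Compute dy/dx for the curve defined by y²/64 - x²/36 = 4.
Take d/dx of both sides. Since y is implicitly a function of x, the chain rule attaches a y' = dy/dx factor whenever we differentiate through y.

Set F(x, y) = (left side) − (right side), so the curve is F = 0. Differentiating each term of F:
  d/dx[-x^2/36] = -x/18
  d/dx[y^2/64] = y·y'/32
  d/dx[-4] = 0

Collecting, the y'-free part is the partial derivative in x and the y' coefficient is the partial derivative in y:
  ∂F/∂x = -x/18
  ∂F/∂y = y/32

so d/dx[F(x, y(x))] = ∂F/∂x + (∂F/∂y)·y' = 0. Rearranging,
  dy/dx = -(∂F/∂x)/(∂F/∂y) = -(-x/18)/(y/32) = 16x/(9y)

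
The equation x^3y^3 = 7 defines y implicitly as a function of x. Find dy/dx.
Apply d/dx to both sides, remembering that y depends on x. Each occurrence of y therefore brings in a y' = dy/dx via the chain rule.

With F(x, y) equal to the left-hand side minus the right, differentiate F term by term:
  d/dx[x^3y^3] = 3x^3y^2·y' + 3x^2y^3
  d/dx[-7] = 0
Adding these up, d/dx[F] = 0 becomes
  (3x^2y^3) + (3x^3y^2)·y' = 0,
so isolating y',
  dy/dx = -(3x^2y^3)/(3x^3y^2) = -y/x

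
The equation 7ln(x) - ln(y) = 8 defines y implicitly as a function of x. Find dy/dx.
Apply d/dx to both sides, remembering that y depends on x. Each occurrence of y therefore brings in a y' = dy/dx via the chain rule.

With F(x, y) equal to the left-hand side minus the right, differentiate F term by term:
  d/dx[7ln(x)] = 7/x
  d/dx[-ln(y)] = -y'/y
  d/dx[-8] = 0
Adding these up, d/dx[F] = 0 becomes
  (7/x) + (-1/y)·y' = 0,
so isolating y',
  dy/dx = -(7/x)/(-1/y) = 7y/x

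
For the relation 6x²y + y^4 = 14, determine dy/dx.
Differentiate the relation implicitly: treat y = y(x) and apply the chain rule, so every y-derivative picks up a y' = dy/dx factor.

With everything moved to the left-hand side, differentiate term by term:
  d/dx[6x^2y] = 6x^2·y' + 12xy
  d/dx[y^4] = 4y^3·y'
  d/dx[-14] = 0

Separating the contributions that come from x directly and those that come through y:
  without y':      12xy
  multiplying y':  6x^2 + 4y^3

so (12xy) + (6x^2 + 4y^3)·y' = 0, and therefore
  dy/dx = -(12xy)/(6x^2 + 4y^3) = -6xy/(3x^2 + 2y^3)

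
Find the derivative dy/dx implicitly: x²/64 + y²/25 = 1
Take d/dx of both sides. Since y is implicitly a function of x, the chain rule attaches a y' = dy/dx factor whenever we differentiate through y.

Set F(x, y) = (left side) − (right side), so the curve is F = 0. Differentiating each term of F:
  d/dx[x^2/64] = x/32
  d/dx[y^2/25] = 2y·y'/25
  d/dx[-1] = 0

Collecting, the y'-free part is the partial derivative in x and the y' coefficient is the partial derivative in y:
  ∂F/∂x = x/32
  ∂F/∂y = 2y/25

so d/dx[F(x, y(x))] = ∂F/∂x + (∂F/∂y)·y' = 0. Rearranging,
  dy/dx = -(∂F/∂x)/(∂F/∂y) = -(x/32)/(2y/25) = -25x/(64y)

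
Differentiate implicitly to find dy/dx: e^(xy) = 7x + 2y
Apply d/dx to both sides, remembering that y depends on x. Each occurrence of y therefore brings in a y' = dy/dx via the chain rule.

With F(x, y) equal to the left-hand side minus the right, differentiate F term by term:
  d/dx[-7x] = -7
  d/dx[-2y] = -2·y'
  d/dx[e^(xy)] = (x·y' + y)·e^(xy)
Adding these up, d/dx[F] = 0 becomes
  (y·e^(xy) - 7) + (x·e^(xy) - 2)·y' = 0,
so isolating y',
  dy/dx = -(y·e^(xy) - 7)/(x·e^(xy) - 2) = (-y·e^(xy) + 7)/(x·e^(xy) - 2)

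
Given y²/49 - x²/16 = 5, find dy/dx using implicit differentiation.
Take d/dx of both sides. Since y is implicitly a function of x, the chain rule attaches a y' = dy/dx factor whenever we differentiate through y.

Set F(x, y) = (left side) − (right side), so the curve is F = 0. Differentiating each term of F:
  d/dx[-x^2/16] = -x/8
  d/dx[y^2/49] = 2y·y'/49
  d/dx[-5] = 0

Collecting, the y'-free part is the partial derivative in x and the y' coefficient is the partial derivative in y:
  ∂F/∂x = -x/8
  ∂F/∂y = 2y/49

so d/dx[F(x, y(x))] = ∂F/∂x + (∂F/∂y)·y' = 0. Rearranging,
  dy/dx = -(∂F/∂x)/(∂F/∂y) = -(-x/8)/(2y/49) = 49x/(16y)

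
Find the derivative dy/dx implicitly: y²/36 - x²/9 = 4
Apply d/dx to both sides, remembering that y depends on x. Each occurrence of y therefore brings in a y' = dy/dx via the chain rule.

With F(x, y) equal to the left-hand side minus the right, differentiate F term by term:
  d/dx[-x^2/9] = -2x/9
  d/dx[y^2/36] = y·y'/18
  d/dx[-4] = 0
Adding these up, d/dx[F] = 0 becomes
  (-2x/9) + (y/18)·y' = 0,
so isolating y',
  dy/dx = -(-2x/9)/(y/18) = 4x/y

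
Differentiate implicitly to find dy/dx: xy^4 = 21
Apply d/dx to both sides, remembering that y depends on x. Each occurrence of y therefore brings in a y' = dy/dx via the chain rule.

With F(x, y) equal to the left-hand side minus the right, differentiate F term by term:
  d/dx[xy^4] = 4xy^3·y' + y^4
  d/dx[-21] = 0
Adding these up, d/dx[F] = 0 becomes
  (y^4) + (4xy^3)·y' = 0,
so isolating y',
  dy/dx = -(y^4)/(4xy^3) = -y/(4x)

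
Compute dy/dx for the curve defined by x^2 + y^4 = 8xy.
Differentiate the relation implicitly: treat y = y(x) and apply the chain rule, so every y-derivative picks up a y' = dy/dx factor.

With everything moved to the left-hand side, differentiate term by term:
  d/dx[x^2] = 2x
  d/dx[-8xy] = -8x·y' - 8y
  d/dx[y^4] = 4y^3·y'

Separating the contributions that come from x directly and those that come through y:
  without y':      2x - 8y
  multiplying y':  -8x + 4y^3

so (2x - 8y) + (-8x + 4y^3)·y' = 0, and therefore
  dy/dx = -(2x - 8y)/(-8x + 4y^3) = (x - 4y)/(2(2x - y^3))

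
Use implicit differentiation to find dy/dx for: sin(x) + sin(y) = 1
Differentiate both sides with respect to x, treating y as y(x). By the chain rule, any term containing y contributes a factor of y' = dy/dx when we differentiate it.

Move every term to one side and write the relation as F(x, y) = 0. Term by term,
  d/dx[sin(x)] = cos(x)
  d/dx[sin(y)] = y'·cos(y)
  d/dx[-1] = 0

The pieces without y' make up ∂F/∂x and the coefficient of y' is ∂F/∂y:
  ∂F/∂x = cos(x),
  ∂F/∂y = cos(y).

Since d/dx[F] = ∂F/∂x + (∂F/∂y)·y' = 0, solve for y':
  (∂F/∂y)·y' = -∂F/∂x
  dy/dx = -(∂F/∂x)/(∂F/∂y) = -(cos(x))/(cos(y)) = -cos(x)/cos(y)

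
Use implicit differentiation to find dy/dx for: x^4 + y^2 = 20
Apply d/dx to both sides, remembering that y depends on x. Each occurrence of y therefore brings in a y' = dy/dx via the chain rule.

With F(x, y) equal to the left-hand side minus the right, differentiate F term by term:
  d/dx[x^4] = 4x^3
  d/dx[y^2] = 2y·y'
  d/dx[-20] = 0
Adding these up, d/dx[F] = 0 becomes
  (4x^3) + (2y)·y' = 0,
so isolating y',
  dy/dx = -(4x^3)/(2y) = -2x^3/y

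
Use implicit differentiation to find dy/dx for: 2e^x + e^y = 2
Apply d/dx to both sides, remembering that y depends on x. Each occurrence of y therefore brings in a y' = dy/dx via the chain rule.

With F(x, y) equal to the left-hand side minus the right, differentiate F term by term:
  d/dx[2e^(x)] = 2e^(x)
  d/dx[e^(y)] = y'·e^(y)
  d/dx[-2] = 0
Adding these up, d/dx[F] = 0 becomes
  (2e^(x)) + (e^(y))·y' = 0,
so isolating y',
  dy/dx = -(2e^(x))/(e^(y)) = -2e^(x - y)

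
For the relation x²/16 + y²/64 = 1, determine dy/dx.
Differentiate both sides with respect to x, treating y as y(x). By the chain rule, any term containing y contributes a factor of y' = dy/dx when we differentiate it.

Move every term to one side and write the relation as F(x, y) = 0. Term by term,
  d/dx[x^2/16] = x/8
  d/dx[y^2/64] = y·y'/32
  d/dx[-1] = 0

The pieces without y' make up ∂F/∂x and the coefficient of y' is ∂F/∂y:
  ∂F/∂x = x/8,
  ∂F/∂y = y/32.

Since d/dx[F] = ∂F/∂x + (∂F/∂y)·y' = 0, solve for y':
  (∂F/∂y)·y' = -∂F/∂x
  dy/dx = -(∂F/∂x)/(∂F/∂y) = -(x/8)/(y/32) = -4x/y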